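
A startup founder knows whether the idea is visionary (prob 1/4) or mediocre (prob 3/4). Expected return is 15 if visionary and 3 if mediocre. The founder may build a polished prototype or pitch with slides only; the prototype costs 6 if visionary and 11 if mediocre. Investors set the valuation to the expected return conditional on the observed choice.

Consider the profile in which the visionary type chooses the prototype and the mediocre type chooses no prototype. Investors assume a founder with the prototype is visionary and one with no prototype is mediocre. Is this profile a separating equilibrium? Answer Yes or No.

Under these beliefs, the prototype earns valuation 15 and no prototype earns valuation 3.
visionary: the prototype nets 15 − 6 = 9; no prototype nets 3. visionary prefers the prototype.
mediocre: the prototype nets 15 − 11 = 4; no prototype nets 3. mediocre would deviate to the prototype.
mediocre has a profitable deviation, so the profile is not an equilibrium.

No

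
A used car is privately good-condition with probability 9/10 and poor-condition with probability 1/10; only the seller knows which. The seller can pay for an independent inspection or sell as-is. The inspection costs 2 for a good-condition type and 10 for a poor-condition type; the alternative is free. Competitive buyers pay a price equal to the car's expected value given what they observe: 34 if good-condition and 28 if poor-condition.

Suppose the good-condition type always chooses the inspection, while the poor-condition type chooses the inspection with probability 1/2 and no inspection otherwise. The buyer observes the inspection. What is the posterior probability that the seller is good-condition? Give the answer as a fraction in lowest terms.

18/19

P(the inspection) = (9/10)·1 + (1/10)·(1/2) = 19/20.
By Bayes' rule, P(good-condition | the inspection) = (9/10) / (19/20) = 18/19.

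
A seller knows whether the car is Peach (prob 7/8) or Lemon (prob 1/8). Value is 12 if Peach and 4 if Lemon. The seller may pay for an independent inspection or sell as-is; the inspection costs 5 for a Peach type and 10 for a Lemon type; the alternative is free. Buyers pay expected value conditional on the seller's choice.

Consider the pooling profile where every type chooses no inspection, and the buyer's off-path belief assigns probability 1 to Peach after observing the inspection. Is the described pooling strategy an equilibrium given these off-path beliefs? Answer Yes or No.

Yes

On path, the buyer holds the prior and pays 7/8·12 + 1/8·4 = 11. Off path (the inspection), believing Peach, it pays 12.
Peach: no inspection nets 11; the inspection nets 12 − 5 = 7. Peach stays.
Lemon: no inspection nets 11; the inspection nets 12 − 10 = 2. Lemon stays.
No type deviates, so pooling is sustained.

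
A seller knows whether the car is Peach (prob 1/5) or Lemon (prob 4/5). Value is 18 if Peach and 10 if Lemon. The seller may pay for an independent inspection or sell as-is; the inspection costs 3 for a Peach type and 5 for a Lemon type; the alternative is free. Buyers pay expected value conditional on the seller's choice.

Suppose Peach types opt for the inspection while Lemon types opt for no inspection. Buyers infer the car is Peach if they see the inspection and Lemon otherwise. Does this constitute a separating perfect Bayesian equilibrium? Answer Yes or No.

No

Under these beliefs, the inspection earns price 18 and no inspection earns price 10.
Peach: the inspection nets 18 − 3 = 15; no inspection nets 10. Peach prefers the inspection.
Lemon: the inspection nets 18 − 5 = 13; no inspection nets 10. Lemon would deviate to the inspection.
Lemon has a profitable deviation, so the profile is not an equilibrium.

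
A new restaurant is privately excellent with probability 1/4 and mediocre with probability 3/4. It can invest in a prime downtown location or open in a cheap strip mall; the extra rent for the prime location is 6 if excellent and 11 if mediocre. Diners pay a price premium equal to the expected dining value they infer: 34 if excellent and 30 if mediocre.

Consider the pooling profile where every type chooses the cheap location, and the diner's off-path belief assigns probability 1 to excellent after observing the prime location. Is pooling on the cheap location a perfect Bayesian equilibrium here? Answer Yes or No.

Yes

On path, the diner holds the prior and pays 1/4·34 + 3/4·30 = 31. Off path (the prime location), believing excellent, it pays 34.
excellent: the cheap location nets 31; the prime location nets 34 − 6 = 28. excellent stays.
mediocre: the cheap location nets 31; the prime location nets 34 − 11 = 23. mediocre stays.
No type deviates, so pooling is sustained.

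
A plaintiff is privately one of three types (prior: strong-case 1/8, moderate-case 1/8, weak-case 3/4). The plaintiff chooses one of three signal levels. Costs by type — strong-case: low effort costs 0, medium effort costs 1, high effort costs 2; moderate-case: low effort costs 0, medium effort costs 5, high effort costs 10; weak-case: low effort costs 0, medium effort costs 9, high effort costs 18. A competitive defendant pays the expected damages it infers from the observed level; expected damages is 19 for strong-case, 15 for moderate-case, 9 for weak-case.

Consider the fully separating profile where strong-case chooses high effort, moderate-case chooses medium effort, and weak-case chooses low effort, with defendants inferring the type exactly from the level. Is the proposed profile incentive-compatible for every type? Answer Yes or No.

Yes

Separating settlements: high effort → 19, medium effort → 15, low effort → 9.
strong-case (assigned high effort): low effort: 9 − 0 = 9; medium effort: 15 − 1 = 14; high effort: 19 − 2 = 17. strong-case stays.
moderate-case (assigned medium effort): low effort: 9 − 0 = 9; medium effort: 15 − 5 = 10; high effort: 19 − 10 = 9. moderate-case stays.
weak-case (assigned low effort): low effort: 9 − 0 = 9; medium effort: 15 − 9 = 6; high effort: 19 − 18 = 1. weak-case stays.
Every type prefers its assigned level; separation holds.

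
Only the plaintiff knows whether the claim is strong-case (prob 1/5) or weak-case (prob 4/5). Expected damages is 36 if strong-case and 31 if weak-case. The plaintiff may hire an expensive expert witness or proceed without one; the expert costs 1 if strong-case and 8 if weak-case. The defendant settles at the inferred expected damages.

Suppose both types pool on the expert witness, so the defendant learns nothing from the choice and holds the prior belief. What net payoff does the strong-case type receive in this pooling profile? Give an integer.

31

Pooled settlement = 1/5·36 + 4/5·31 = 32.
strong-case pays cost 1 for the expert witness, so net payoff = 32 − 1 = 31.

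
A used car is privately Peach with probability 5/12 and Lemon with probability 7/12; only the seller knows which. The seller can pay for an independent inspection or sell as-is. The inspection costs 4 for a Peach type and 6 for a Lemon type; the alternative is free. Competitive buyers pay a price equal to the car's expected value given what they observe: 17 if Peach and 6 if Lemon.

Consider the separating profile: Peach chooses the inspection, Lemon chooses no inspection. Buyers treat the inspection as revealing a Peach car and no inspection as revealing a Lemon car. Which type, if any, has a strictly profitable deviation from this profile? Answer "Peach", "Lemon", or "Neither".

The inspection pays 17; no inspection pays 6.
Peach: assigned the inspection, nets 17 − 4 = 13; deviating to no inspection nets 6.
Lemon: assigned no inspection, nets 6; deviating to the inspection nets 17 − 6 = 11.
The Lemon type gains 5 by deviating.

Lemon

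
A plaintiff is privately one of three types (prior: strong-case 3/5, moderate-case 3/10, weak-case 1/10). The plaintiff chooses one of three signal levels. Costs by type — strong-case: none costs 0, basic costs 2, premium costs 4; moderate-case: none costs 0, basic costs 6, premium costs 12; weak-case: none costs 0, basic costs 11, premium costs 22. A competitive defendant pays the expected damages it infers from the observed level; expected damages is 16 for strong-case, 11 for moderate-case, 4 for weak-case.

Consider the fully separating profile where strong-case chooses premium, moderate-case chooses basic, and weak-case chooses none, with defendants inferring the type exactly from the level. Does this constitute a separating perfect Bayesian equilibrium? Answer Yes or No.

Yes

Separating settlements: premium → 16, basic → 11, none → 4.
strong-case (assigned premium): none: 4 − 0 = 4; basic: 11 − 2 = 9; premium: 16 − 4 = 12. strong-case stays.
moderate-case (assigned basic): none: 4 − 0 = 4; basic: 11 − 6 = 5; premium: 16 − 12 = 4. moderate-case stays.
weak-case (assigned none): none: 4 − 0 = 4; basic: 11 − 11 = 0; premium: 16 − 22 = -6. weak-case stays.
Every type prefers its assigned level; separation holds.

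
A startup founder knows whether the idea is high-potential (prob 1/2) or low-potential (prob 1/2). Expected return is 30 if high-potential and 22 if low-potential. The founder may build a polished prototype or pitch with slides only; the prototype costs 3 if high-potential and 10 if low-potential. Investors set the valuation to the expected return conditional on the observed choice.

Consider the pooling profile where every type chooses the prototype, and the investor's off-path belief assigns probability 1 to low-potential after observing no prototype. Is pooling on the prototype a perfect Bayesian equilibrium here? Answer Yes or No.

On path, the investor holds the prior and pays 1/2·30 + 1/2·22 = 26. Off path (no prototype), believing low-potential, it pays 22.
high-potential: the prototype nets 26 − 3 = 23; no prototype nets 22. high-potential stays.
low-potential: the prototype nets 26 − 10 = 16; no prototype nets 22. low-potential would deviate.
A type deviates, so pooling fails.

No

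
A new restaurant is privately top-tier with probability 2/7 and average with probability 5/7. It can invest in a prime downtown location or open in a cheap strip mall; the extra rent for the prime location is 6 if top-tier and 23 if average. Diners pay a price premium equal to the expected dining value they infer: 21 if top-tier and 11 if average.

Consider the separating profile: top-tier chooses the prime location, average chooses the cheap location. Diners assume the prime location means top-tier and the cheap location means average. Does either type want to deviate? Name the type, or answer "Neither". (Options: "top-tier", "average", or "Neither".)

Neither

The prime location pays 21; the cheap location pays 11.
top-tier: assigned the prime location, nets 21 − 6 = 15; deviating to the cheap location nets 11.
average: assigned the cheap location, nets 11; deviating to the prime location nets 21 − 23 = -2.
Both types strictly prefer their assigned action; no profitable deviation.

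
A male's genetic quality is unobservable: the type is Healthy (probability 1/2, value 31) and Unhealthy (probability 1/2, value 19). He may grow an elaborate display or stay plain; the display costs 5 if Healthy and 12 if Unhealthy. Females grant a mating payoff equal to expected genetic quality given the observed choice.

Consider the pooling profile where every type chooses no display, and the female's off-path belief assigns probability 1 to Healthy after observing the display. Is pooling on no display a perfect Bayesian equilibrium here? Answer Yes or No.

On path, the female holds the prior and pays 1/2·31 + 1/2·19 = 25. Off path (the display), believing Healthy, it pays 31.
Healthy: no display nets 25; the display nets 31 − 5 = 26. Healthy would deviate.
Unhealthy: no display nets 25; the display nets 31 − 12 = 19. Unhealthy stays.
A type deviates, so pooling fails.

No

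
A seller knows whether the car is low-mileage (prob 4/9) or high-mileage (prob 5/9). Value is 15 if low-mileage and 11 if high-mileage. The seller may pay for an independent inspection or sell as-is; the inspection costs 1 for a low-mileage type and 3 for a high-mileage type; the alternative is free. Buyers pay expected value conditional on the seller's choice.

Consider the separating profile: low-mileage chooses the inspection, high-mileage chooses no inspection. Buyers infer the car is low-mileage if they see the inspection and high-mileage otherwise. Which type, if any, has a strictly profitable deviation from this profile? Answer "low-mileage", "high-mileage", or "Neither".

high-mileage

The inspection pays 15; no inspection pays 11.
low-mileage: assigned the inspection, nets 15 − 1 = 14; deviating to no inspection nets 11.
high-mileage: assigned no inspection, nets 11; deviating to the inspection nets 15 − 3 = 12.
The high-mileage type gains 1 by deviating.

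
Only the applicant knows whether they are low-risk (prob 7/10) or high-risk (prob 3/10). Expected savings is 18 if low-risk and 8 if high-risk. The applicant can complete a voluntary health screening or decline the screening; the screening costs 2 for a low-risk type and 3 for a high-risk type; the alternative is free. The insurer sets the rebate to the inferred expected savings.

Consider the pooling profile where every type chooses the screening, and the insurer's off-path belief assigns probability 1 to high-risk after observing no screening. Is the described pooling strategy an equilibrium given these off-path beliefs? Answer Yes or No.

On path, the insurer holds the prior and pays 7/10·18 + 3/10·8 = 15. Off path (no screening), believing high-risk, it pays 8.
low-risk: the screening nets 15 − 2 = 13; no screening nets 8. low-risk stays.
high-risk: the screening nets 15 − 3 = 12; no screening nets 8. high-risk stays.
No type deviates, so pooling is sustained.

Yes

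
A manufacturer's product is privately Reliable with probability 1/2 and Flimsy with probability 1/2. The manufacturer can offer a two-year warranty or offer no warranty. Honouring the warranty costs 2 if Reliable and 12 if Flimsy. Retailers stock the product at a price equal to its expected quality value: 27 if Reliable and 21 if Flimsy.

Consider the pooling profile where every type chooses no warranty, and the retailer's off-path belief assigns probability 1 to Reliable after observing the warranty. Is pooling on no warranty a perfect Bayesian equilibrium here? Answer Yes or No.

No

On path, the retailer holds the prior and pays 1/2·27 + 1/2·21 = 24. Off path (the warranty), believing Reliable, it pays 27.
Reliable: no warranty nets 24; the warranty nets 27 − 2 = 25. Reliable would deviate.
Flimsy: no warranty nets 24; the warranty nets 27 − 12 = 15. Flimsy stays.
A type deviates, so pooling fails.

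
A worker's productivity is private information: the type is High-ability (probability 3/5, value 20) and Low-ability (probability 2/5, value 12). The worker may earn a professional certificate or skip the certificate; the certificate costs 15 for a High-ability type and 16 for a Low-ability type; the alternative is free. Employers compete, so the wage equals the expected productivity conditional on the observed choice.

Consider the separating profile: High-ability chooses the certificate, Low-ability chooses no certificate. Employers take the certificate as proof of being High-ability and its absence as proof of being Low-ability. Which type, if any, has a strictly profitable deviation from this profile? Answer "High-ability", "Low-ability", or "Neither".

High-ability

The certificate pays 20; no certificate pays 12.
High-ability: assigned the certificate, nets 20 − 15 = 5; deviating to no certificate nets 12.
Low-ability: assigned no certificate, nets 12; deviating to the certificate nets 20 − 16 = 4.
The High-ability type gains 7 by deviating.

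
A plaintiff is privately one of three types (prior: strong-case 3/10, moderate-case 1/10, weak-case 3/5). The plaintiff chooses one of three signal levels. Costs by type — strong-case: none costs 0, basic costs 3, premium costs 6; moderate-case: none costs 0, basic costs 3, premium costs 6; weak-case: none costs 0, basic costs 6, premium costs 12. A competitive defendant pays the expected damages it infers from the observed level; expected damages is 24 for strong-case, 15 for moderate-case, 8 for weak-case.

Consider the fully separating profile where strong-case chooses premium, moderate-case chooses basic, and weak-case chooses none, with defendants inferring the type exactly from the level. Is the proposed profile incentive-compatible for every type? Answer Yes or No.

Separating settlements: premium → 24, basic → 15, none → 8.
strong-case (assigned premium): none: 8 − 0 = 8; basic: 15 − 3 = 12; premium: 24 − 6 = 18. strong-case stays.
moderate-case (assigned basic): none: 8 − 0 = 8; basic: 15 − 3 = 12; premium: 24 − 6 = 18. moderate-case prefers premium.
weak-case (assigned none): none: 8 − 0 = 8; basic: 15 − 6 = 9; premium: 24 − 12 = 12. weak-case prefers premium.
At least one type deviates; the separating profile fails.

No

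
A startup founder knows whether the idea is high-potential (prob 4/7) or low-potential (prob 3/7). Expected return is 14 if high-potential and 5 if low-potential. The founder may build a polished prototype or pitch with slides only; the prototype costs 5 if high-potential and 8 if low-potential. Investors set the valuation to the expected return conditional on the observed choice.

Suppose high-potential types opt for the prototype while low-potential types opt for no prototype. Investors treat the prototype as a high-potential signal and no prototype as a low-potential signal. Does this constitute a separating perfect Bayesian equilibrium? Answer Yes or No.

Under these beliefs, the prototype earns valuation 14 and no prototype earns valuation 5.
high-potential: the prototype nets 14 − 5 = 9; no prototype nets 5. high-potential prefers the prototype.
low-potential: the prototype nets 14 − 8 = 6; no prototype nets 5. low-potential would deviate to the prototype.
low-potential has a profitable deviation, so the profile is not an equilibrium.

No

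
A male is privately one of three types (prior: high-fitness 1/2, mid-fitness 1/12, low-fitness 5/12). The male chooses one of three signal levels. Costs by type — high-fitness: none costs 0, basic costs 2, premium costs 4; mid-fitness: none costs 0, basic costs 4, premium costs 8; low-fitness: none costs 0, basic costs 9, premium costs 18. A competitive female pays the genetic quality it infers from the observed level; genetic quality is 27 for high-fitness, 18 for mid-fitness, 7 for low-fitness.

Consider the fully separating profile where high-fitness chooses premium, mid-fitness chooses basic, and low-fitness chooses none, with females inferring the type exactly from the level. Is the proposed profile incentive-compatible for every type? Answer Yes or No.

Separating mating payoffs: premium → 27, basic → 18, none → 7.
high-fitness (assigned premium): none: 7 − 0 = 7; basic: 18 − 2 = 16; premium: 27 − 4 = 23. high-fitness stays.
mid-fitness (assigned basic): none: 7 − 0 = 7; basic: 18 − 4 = 14; premium: 27 − 8 = 19. mid-fitness prefers premium.
low-fitness (assigned none): none: 7 − 0 = 7; basic: 18 − 9 = 9; premium: 27 − 18 = 9. low-fitness prefers basic.
At least one type deviates; the separating profile fails.

No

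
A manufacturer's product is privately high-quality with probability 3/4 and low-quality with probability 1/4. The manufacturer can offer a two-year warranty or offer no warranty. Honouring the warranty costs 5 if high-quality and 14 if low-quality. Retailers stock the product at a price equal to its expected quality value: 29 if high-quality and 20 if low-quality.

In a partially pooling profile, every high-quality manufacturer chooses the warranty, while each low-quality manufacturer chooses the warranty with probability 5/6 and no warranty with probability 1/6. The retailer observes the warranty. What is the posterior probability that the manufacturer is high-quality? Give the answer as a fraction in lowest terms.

P(the warranty) = (3/4)·1 + (1/4)·(5/6) = 23/24.
By Bayes' rule, P(high-quality | the warranty) = (3/4) / (23/24) = 18/23.

18/23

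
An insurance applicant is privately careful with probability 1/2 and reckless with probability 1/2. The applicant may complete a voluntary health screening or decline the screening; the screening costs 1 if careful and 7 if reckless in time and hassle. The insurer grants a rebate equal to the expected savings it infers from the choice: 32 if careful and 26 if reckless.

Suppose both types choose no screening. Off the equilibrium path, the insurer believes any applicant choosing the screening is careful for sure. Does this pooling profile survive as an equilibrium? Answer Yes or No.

No

On path, the insurer holds the prior and pays 1/2·32 + 1/2·26 = 29. Off path (the screening), believing careful, it pays 32.
careful: no screening nets 29; the screening nets 32 − 1 = 31. careful would deviate.
reckless: no screening nets 29; the screening nets 32 − 7 = 25. reckless stays.
A type deviates, so pooling fails.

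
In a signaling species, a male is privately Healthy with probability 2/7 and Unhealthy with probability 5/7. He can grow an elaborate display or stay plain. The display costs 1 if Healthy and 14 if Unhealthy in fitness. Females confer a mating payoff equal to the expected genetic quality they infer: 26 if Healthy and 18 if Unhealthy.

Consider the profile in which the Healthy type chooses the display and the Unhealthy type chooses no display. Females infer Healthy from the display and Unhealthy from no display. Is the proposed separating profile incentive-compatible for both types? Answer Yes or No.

Under these beliefs, the display earns mating payoff 26 and no display earns mating payoff 18.
Healthy: the display nets 26 − 1 = 25; no display nets 18. Healthy prefers the display.
Unhealthy: the display nets 26 − 14 = 12; no display nets 18. Unhealthy prefers no display.
Neither type deviates, so the separating profile is an equilibrium.

Yes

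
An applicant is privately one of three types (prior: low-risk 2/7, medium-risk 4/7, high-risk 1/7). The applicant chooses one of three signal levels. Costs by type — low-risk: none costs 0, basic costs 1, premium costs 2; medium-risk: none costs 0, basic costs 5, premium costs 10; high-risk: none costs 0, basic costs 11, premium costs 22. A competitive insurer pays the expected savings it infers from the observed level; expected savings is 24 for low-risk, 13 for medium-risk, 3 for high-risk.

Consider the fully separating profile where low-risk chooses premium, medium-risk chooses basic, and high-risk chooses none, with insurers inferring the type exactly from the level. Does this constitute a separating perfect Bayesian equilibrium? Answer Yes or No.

No

Separating rebates: premium → 24, basic → 13, none → 3.
low-risk (assigned premium): none: 3 − 0 = 3; basic: 13 − 1 = 12; premium: 24 − 2 = 22. low-risk stays.
medium-risk (assigned basic): none: 3 − 0 = 3; basic: 13 − 5 = 8; premium: 24 − 10 = 14. medium-risk prefers premium.
high-risk (assigned none): none: 3 − 0 = 3; basic: 13 − 11 = 2; premium: 24 − 22 = 2. high-risk stays.
At least one type deviates; the separating profile fails.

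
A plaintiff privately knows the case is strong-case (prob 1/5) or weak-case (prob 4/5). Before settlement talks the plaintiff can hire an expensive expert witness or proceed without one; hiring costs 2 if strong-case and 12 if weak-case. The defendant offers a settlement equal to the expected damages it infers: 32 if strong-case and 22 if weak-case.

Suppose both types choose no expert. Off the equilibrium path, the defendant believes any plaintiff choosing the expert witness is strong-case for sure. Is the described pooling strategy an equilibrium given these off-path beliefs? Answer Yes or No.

No

On path, the defendant holds the prior and pays 1/5·32 + 4/5·22 = 24. Off path (the expert witness), believing strong-case, it pays 32.
strong-case: no expert nets 24; the expert witness nets 32 − 2 = 30. strong-case would deviate.
weak-case: no expert nets 24; the expert witness nets 32 − 12 = 20. weak-case stays.
A type deviates, so pooling fails.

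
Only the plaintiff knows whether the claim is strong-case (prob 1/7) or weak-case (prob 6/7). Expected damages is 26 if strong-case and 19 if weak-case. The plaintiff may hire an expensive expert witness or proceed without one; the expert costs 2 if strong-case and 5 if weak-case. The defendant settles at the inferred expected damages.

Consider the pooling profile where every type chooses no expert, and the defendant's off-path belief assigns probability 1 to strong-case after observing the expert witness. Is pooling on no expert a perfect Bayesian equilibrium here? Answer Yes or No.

No

On path, the defendant holds the prior and pays 1/7·26 + 6/7·19 = 20. Off path (the expert witness), believing strong-case, it pays 26.
strong-case: no expert nets 20; the expert witness nets 26 − 2 = 24. strong-case would deviate.
weak-case: no expert nets 20; the expert witness nets 26 − 5 = 21. weak-case would deviate.
A type deviates, so pooling fails.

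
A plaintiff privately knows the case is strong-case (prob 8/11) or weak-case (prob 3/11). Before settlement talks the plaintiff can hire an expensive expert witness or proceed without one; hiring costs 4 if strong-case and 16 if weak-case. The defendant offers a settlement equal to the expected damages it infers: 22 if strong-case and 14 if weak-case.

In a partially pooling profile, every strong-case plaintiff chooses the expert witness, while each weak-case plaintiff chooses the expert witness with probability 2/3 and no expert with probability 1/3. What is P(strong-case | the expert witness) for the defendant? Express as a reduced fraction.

P(the expert witness) = (8/11)·1 + (3/11)·(2/3) = 10/11.
By Bayes' rule, P(strong-case | the expert witness) = (8/11) / (10/11) = 4/5.

4/5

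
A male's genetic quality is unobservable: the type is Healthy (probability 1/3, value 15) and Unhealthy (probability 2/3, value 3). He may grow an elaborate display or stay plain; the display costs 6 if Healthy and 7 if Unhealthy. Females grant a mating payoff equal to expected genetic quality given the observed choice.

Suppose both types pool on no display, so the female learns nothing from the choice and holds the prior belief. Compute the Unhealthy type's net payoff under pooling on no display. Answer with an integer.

7

Pooled mating payoff = 1/3·15 + 2/3·3 = 7.
Unhealthy pays no cost for no display, so net payoff = 7.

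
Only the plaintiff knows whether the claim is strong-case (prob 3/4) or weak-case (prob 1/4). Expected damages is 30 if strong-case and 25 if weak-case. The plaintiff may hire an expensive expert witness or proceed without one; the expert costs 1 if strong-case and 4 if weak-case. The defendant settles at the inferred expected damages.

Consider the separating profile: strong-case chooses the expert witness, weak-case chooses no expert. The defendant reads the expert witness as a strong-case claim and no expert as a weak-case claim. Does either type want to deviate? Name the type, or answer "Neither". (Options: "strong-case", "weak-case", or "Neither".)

The expert witness pays 30; no expert pays 25.
strong-case: assigned the expert witness, nets 30 − 1 = 29; deviating to no expert nets 25.
weak-case: assigned no expert, nets 25; deviating to the expert witness nets 30 − 4 = 26.
The weak-case type gains 1 by deviating.

weak-case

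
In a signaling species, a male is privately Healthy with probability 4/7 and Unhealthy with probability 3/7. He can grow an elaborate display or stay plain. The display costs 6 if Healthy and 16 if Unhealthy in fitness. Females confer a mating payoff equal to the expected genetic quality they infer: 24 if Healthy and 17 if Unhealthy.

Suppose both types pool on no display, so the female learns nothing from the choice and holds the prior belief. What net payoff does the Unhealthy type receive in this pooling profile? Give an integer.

21

Pooled mating payoff = 4/7·24 + 3/7·17 = 21.
Unhealthy pays no cost for no display, so net payoff = 21.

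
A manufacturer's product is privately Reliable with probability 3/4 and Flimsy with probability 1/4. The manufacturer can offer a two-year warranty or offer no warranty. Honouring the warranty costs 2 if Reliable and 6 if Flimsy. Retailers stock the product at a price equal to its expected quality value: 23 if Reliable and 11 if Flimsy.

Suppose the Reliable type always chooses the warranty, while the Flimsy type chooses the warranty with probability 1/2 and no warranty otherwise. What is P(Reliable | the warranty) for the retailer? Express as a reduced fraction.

P(the warranty) = (3/4)·1 + (1/4)·(1/2) = 7/8.
By Bayes' rule, P(Reliable | the warranty) = (3/4) / (7/8) = 6/7.

6/7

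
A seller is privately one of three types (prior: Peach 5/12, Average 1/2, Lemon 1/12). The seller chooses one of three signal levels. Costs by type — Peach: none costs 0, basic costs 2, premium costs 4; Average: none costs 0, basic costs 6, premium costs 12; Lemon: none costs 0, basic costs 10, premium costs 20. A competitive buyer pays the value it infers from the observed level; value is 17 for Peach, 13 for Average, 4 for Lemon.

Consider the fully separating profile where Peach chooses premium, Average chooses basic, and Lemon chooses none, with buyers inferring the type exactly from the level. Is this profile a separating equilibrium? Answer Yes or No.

Separating prices: premium → 17, basic → 13, none → 4.
Peach (assigned premium): none: 4 − 0 = 4; basic: 13 − 2 = 11; premium: 17 − 4 = 13. Peach stays.
Average (assigned basic): none: 4 − 0 = 4; basic: 13 − 6 = 7; premium: 17 − 12 = 5. Average stays.
Lemon (assigned none): none: 4 − 0 = 4; basic: 13 − 10 = 3; premium: 17 − 20 = -3. Lemon stays.
Every type prefers its assigned level; separation holds.

Yes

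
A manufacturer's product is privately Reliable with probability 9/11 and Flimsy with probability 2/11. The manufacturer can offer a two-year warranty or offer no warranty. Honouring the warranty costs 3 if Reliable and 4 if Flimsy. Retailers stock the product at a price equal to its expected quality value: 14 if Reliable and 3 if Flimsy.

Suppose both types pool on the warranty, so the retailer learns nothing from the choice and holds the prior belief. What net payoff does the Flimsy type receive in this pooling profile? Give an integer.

Pooled price = 9/11·14 + 2/11·3 = 12.
Flimsy pays cost 4 for the warranty, so net payoff = 12 − 4 = 8.

8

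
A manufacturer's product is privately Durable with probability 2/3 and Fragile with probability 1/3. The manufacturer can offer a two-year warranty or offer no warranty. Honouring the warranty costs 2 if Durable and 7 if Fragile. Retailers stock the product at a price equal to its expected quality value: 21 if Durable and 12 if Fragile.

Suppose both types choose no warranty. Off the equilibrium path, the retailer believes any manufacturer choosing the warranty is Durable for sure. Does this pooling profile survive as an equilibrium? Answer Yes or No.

On path, the retailer holds the prior and pays 2/3·21 + 1/3·12 = 18. Off path (the warranty), believing Durable, it pays 21.
Durable: no warranty nets 18; the warranty nets 21 − 2 = 19. Durable would deviate.
Fragile: no warranty nets 18; the warranty nets 21 − 7 = 14. Fragile stays.
A type deviates, so pooling fails.

No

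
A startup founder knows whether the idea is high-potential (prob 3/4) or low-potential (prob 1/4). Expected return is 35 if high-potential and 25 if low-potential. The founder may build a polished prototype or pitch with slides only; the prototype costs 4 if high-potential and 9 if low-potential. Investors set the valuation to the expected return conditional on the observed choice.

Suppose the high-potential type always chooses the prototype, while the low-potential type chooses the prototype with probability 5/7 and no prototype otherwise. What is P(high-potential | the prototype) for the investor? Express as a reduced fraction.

21/26

P(the prototype) = (3/4)·1 + (1/4)·(5/7) = 13/14.
By Bayes' rule, P(high-potential | the prototype) = (3/4) / (13/14) = 21/26.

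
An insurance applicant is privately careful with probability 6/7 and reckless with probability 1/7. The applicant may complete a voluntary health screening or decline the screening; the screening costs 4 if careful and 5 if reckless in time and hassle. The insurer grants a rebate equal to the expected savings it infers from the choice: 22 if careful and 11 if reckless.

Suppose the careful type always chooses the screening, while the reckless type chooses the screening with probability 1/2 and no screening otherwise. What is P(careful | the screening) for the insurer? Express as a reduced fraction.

P(the screening) = (6/7)·1 + (1/7)·(1/2) = 13/14.
By Bayes' rule, P(careful | the screening) = (6/7) / (13/14) = 12/13.

12/13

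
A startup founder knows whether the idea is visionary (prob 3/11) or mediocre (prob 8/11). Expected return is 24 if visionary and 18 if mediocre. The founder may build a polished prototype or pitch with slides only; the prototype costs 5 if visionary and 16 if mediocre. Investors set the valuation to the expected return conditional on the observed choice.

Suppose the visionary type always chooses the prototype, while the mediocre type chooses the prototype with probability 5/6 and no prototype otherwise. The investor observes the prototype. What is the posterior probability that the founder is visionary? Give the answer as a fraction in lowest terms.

9/29

P(the prototype) = (3/11)·1 + (8/11)·(5/6) = 29/33.
By Bayes' rule, P(visionary | the prototype) = (3/11) / (29/33) = 9/29.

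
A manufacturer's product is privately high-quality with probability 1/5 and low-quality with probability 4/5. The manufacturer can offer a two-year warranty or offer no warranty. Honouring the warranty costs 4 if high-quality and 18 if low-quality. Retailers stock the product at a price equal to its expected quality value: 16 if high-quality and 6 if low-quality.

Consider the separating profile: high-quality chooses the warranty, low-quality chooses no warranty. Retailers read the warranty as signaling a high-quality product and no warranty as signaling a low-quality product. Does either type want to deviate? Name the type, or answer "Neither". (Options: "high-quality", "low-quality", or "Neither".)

Neither

The warranty pays 16; no warranty pays 6.
high-quality: assigned the warranty, nets 16 − 4 = 12; deviating to no warranty nets 6.
low-quality: assigned no warranty, nets 6; deviating to the warranty nets 16 − 18 = -2.
Both types strictly prefer their assigned action; no profitable deviation.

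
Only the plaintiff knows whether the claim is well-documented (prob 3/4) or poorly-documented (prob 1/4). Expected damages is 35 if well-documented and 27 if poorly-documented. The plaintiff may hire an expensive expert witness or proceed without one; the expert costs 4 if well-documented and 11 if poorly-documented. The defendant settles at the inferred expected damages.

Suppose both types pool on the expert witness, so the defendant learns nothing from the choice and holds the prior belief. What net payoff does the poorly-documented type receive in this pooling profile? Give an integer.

22

Pooled settlement = 3/4·35 + 1/4·27 = 33.
poorly-documented pays cost 11 for the expert witness, so net payoff = 33 − 11 = 22.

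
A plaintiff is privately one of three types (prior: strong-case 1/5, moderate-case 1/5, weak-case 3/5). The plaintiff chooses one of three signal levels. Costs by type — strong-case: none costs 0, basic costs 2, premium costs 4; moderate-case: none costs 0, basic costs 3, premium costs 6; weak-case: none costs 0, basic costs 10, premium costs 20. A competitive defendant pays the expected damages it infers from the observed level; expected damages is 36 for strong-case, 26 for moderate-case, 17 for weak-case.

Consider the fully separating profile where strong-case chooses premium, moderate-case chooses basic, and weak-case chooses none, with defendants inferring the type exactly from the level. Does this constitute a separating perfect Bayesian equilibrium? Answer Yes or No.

Separating settlements: premium → 36, basic → 26, none → 17.
strong-case (assigned premium): none: 17 − 0 = 17; basic: 26 − 2 = 24; premium: 36 − 4 = 32. strong-case stays.
moderate-case (assigned basic): none: 17 − 0 = 17; basic: 26 − 3 = 23; premium: 36 − 6 = 30. moderate-case prefers premium.
weak-case (assigned none): none: 17 − 0 = 17; basic: 26 − 10 = 16; premium: 36 − 20 = 16. weak-case stays.
At least one type deviates; the separating profile fails.

No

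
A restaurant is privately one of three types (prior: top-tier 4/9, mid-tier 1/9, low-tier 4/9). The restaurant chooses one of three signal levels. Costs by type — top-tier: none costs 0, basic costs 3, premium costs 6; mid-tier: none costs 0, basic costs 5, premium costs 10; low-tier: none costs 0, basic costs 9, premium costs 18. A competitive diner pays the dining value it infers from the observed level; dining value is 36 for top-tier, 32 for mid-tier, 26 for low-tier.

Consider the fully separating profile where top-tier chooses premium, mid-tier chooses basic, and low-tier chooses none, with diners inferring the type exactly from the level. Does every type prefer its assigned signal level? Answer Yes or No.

Yes

Separating price premiums: premium → 36, basic → 32, none → 26.
top-tier (assigned premium): none: 26 − 0 = 26; basic: 32 − 3 = 29; premium: 36 − 6 = 30. top-tier stays.
mid-tier (assigned basic): none: 26 − 0 = 26; basic: 32 − 5 = 27; premium: 36 − 10 = 26. mid-tier stays.
low-tier (assigned none): none: 26 − 0 = 26; basic: 32 − 9 = 23; premium: 36 − 18 = 18. low-tier stays.
Every type prefers its assigned level; separation holds.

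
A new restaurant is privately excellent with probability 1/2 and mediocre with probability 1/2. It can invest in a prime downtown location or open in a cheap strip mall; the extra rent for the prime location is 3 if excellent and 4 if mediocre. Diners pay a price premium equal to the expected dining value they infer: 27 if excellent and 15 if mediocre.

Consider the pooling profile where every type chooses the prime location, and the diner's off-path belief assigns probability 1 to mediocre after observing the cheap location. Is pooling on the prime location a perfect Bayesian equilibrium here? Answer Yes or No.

Yes

On path, the diner holds the prior and pays 1/2·27 + 1/2·15 = 21. Off path (the cheap location), believing mediocre, it pays 15.
excellent: the prime location nets 21 − 3 = 18; the cheap location nets 15. excellent stays.
mediocre: the prime location nets 21 − 4 = 17; the cheap location nets 15. mediocre stays.
No type deviates, so pooling is sustained.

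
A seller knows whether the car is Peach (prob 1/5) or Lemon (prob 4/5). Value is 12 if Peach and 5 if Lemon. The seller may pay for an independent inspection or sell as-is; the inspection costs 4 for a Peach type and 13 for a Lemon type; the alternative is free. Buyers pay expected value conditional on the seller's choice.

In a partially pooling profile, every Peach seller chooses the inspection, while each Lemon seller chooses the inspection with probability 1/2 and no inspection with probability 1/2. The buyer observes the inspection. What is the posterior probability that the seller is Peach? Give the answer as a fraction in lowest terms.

P(the inspection) = (1/5)·1 + (4/5)·(1/2) = 3/5.
By Bayes' rule, P(Peach | the inspection) = (1/5) / (3/5) = 1/3.

1/3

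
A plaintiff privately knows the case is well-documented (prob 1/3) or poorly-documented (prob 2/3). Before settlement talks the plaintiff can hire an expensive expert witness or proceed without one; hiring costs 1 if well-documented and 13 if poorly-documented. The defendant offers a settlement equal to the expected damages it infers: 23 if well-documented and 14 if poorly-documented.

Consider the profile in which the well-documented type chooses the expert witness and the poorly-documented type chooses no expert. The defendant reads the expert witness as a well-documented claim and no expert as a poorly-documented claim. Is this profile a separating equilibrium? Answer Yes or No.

Under these beliefs, the expert witness earns settlement 23 and no expert earns settlement 14.
well-documented: the expert witness nets 23 − 1 = 22; no expert nets 14. well-documented prefers the expert witness.
poorly-documented: the expert witness nets 23 − 13 = 10; no expert nets 14. poorly-documented prefers no expert.
Neither type deviates, so the separating profile is an equilibrium.

Yes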